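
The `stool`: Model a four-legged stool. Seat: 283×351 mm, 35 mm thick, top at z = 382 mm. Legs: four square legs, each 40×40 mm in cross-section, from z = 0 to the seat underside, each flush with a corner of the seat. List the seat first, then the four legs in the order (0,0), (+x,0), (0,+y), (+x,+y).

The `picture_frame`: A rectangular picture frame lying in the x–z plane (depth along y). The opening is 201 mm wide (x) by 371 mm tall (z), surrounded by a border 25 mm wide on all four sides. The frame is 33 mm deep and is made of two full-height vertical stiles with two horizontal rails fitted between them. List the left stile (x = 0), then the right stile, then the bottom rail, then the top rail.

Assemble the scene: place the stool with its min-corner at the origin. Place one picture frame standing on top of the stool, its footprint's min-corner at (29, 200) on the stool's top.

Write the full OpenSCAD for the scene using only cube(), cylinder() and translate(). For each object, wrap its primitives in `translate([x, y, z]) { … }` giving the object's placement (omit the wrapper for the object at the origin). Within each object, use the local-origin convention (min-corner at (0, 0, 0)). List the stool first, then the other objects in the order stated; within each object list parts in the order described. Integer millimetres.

translate([0, 0, 347]) cube([283, 351, 35]);
cube([40, 40, 347]);
translate([243, 0, 0]) cube([40, 40, 347]);
translate([0, 311, 0]) cube([40, 40, 347]);
translate([243, 311, 0]) cube([40, 40, 347]);
translate([29, 200, 382]) {
  cube([25, 33, 421]);
  translate([226, 0, 0]) cube([25, 33, 421]);
  translate([25, 0, 0]) cube([201, 33, 25]);
  translate([25, 0, 396]) cube([201, 33, 25]);
}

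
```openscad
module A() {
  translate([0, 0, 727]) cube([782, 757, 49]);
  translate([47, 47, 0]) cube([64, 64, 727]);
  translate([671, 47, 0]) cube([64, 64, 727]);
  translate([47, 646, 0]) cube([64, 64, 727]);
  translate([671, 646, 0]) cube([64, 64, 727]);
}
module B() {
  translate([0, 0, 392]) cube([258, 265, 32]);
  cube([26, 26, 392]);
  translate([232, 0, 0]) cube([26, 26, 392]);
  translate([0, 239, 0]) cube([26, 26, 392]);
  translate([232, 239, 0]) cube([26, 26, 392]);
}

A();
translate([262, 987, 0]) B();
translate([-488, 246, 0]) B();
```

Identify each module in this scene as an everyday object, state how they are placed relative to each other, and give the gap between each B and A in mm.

Each stool's nearest face is 230 mm from the table's bounding box.

A is a table. B is a stool. Two stools sit around the table at the +y, −x sides. The gap between each stool and the table is 230 mm.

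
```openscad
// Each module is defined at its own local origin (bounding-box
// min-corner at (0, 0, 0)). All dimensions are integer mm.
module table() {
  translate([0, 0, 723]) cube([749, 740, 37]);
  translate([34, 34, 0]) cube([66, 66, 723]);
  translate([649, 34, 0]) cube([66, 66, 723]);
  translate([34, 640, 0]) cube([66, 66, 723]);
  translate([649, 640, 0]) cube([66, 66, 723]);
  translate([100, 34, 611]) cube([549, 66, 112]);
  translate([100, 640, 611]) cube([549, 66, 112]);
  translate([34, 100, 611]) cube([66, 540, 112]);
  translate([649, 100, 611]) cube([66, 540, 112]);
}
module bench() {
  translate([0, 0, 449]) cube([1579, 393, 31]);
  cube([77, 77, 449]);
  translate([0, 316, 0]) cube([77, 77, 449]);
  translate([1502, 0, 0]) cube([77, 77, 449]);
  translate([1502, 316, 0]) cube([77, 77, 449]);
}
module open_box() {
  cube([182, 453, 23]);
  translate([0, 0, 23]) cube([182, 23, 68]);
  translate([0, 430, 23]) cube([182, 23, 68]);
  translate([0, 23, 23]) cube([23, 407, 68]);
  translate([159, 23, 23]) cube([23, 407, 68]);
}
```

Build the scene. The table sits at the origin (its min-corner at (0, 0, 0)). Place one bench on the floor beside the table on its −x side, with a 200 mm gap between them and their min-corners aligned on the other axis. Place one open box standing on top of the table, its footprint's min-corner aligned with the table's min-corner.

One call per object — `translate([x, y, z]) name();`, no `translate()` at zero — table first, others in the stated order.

table();
translate([-1779, 0, 0]) bench();
translate([0, 0, 760]) open_box();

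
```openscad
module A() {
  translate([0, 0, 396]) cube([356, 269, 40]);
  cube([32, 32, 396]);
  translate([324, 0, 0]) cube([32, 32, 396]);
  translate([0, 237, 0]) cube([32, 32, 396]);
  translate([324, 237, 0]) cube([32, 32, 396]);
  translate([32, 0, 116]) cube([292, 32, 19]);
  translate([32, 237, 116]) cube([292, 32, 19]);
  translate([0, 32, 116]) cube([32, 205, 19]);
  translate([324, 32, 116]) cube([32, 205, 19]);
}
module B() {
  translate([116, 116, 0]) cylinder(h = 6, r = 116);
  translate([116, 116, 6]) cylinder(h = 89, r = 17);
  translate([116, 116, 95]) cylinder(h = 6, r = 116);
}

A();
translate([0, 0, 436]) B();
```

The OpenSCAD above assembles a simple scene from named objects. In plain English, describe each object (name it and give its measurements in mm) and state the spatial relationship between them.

A is a four-legged stool. The seat is a 356×269×40 mm slab whose top surface is at z = 436 mm; four square legs, each 32×32 mm in cross-section, run from the floor (z = 0) to the underside of the seat, each flush with a corner of the seat. Four stretchers, 32 mm wide and 19 mm tall, connect adjacent legs with their undersides at z = 116 mm, each running between the inner faces of the legs it joins and aligned with the legs' outer faces on the other axis.

B is a spool: two coaxial disc flanges of radius 116 mm and thickness 6 mm, joined by a core cylinder of radius 17 mm and height 89 mm. The lower flange rests on z = 0 and the three cylinders share a vertical axis.

The spool is on top of the stool.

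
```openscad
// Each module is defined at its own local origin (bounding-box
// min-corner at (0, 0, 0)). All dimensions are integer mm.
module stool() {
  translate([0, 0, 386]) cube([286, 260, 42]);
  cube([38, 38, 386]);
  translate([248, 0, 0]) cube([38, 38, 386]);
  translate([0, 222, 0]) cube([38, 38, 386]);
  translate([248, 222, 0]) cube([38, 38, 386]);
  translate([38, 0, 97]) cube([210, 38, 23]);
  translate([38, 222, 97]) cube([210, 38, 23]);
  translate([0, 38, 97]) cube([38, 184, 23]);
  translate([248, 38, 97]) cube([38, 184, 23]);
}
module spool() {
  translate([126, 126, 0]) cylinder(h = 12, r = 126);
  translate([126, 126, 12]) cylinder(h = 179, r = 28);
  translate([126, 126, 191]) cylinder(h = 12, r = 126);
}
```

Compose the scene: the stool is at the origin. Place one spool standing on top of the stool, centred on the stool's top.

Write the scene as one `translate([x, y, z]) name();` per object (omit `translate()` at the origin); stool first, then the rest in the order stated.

stool();
translate([17, 4, 428]) spool();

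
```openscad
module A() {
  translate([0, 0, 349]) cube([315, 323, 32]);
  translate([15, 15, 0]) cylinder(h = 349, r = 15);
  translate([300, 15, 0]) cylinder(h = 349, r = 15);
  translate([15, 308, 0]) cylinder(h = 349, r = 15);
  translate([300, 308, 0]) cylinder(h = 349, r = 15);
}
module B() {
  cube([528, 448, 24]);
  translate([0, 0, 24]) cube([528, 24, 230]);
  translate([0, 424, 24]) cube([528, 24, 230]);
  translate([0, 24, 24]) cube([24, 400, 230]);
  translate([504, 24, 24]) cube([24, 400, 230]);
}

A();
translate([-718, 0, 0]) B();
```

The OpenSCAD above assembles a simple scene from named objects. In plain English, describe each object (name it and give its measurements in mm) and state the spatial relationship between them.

A is a four-legged stool. The seat is a 315×323×32 mm slab whose top surface is at z = 381 mm; four round legs, each 30 mm in diameter, run from the floor (z = 0) to the underside of the seat, each leg's axis is inset half a diameter from the nearest pair of seat edges (so the leg's bounding box is flush with the corner).

B is an open-topped rectangular box: outside dimensions 528×448×254 mm, with a uniform wall and base thickness of 24 mm. The base is a full 528×448 slab on the floor; four walls sit on top of the base. The front and back walls (the −y and +y sides) span the full width; the two side walls fit between them.

The open box is on the floor beside the stool on its −x side.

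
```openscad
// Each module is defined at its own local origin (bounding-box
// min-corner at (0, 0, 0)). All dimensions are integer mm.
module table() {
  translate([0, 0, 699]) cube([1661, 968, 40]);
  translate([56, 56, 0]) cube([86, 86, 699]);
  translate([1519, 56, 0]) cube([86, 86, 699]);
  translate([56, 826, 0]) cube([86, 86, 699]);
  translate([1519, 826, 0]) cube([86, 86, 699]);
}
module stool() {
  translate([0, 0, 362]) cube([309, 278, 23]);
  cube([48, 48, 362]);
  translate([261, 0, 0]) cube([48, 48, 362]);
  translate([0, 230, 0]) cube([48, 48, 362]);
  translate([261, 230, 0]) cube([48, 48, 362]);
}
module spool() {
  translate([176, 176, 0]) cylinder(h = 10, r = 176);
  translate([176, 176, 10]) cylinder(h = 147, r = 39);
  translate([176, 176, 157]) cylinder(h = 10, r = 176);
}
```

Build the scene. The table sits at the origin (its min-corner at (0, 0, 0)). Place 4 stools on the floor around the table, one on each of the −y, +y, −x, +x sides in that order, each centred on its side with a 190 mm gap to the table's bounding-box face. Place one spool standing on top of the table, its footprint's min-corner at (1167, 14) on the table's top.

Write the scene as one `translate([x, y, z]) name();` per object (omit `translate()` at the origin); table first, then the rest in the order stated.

table();
translate([676, -468, 0]) stool();
translate([676, 1158, 0]) stool();
translate([-499, 345, 0]) stool();
translate([1851, 345, 0]) stool();
translate([1167, 14, 739]) spool();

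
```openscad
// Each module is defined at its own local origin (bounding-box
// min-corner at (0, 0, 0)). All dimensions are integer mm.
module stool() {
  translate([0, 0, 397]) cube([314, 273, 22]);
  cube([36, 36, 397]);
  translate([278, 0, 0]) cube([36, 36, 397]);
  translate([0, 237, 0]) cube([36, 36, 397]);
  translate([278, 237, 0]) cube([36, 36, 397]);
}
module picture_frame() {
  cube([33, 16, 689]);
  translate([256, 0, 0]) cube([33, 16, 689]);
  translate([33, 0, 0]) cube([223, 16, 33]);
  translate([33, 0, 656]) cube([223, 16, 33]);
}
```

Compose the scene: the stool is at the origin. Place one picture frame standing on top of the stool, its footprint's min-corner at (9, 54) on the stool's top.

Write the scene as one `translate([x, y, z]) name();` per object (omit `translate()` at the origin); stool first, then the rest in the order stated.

stool();
translate([9, 54, 419]) picture_frame();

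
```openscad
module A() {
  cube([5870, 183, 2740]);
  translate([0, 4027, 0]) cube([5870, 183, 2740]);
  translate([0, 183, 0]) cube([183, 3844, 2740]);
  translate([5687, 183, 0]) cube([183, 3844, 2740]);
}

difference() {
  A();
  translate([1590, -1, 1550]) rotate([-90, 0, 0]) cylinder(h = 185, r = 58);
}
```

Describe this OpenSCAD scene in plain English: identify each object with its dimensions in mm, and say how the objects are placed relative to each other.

A is a box-shaped house frame (walls only): outside footprint 5870×4210 mm, wall height 2740 mm, wall thickness 183 mm. The two y-facing walls run the full x-width; the two x-facing walls fit between the inner faces of the y-facing walls.

The house frame has a circular hole of radius 58 mm through its front wall, centred at (x = 1590, z = 1550).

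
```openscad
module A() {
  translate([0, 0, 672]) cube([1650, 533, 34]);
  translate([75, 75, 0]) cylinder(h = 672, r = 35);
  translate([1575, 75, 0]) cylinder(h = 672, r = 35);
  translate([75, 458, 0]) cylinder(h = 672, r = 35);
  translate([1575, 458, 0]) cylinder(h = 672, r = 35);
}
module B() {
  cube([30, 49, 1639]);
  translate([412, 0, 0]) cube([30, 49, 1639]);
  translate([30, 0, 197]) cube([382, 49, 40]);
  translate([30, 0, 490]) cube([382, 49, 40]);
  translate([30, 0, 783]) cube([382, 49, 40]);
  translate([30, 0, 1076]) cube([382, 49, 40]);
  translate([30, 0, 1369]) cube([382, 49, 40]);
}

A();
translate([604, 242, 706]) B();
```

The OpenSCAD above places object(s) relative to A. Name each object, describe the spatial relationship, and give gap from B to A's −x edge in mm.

The ladder's min-x is at 604; the table's min-x is 0; gap = 604 mm.

A is a table. B is a ladder. The ladder is on top of the table, centred. The gap from the ladder to the table's −x edge is 604 mm.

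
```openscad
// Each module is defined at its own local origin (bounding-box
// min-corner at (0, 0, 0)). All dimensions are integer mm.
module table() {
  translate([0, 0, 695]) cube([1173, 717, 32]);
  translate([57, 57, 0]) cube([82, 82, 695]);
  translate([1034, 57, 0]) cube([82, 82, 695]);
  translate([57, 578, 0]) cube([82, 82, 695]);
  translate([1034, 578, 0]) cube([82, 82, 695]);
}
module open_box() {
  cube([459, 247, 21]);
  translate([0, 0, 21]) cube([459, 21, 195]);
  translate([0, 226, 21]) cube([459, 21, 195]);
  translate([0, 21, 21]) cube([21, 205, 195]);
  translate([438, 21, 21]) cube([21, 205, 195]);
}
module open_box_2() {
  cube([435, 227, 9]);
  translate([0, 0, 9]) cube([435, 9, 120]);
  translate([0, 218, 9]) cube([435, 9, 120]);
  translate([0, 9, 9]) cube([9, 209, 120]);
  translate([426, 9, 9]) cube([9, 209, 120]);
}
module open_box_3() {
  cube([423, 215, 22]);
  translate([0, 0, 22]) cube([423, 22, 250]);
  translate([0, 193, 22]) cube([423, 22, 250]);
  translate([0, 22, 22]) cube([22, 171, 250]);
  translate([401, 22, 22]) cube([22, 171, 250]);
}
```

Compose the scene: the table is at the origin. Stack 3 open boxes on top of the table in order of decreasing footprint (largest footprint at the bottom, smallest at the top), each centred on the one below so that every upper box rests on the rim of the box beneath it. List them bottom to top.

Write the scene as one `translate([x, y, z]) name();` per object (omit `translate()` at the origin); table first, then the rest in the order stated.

table();
translate([357, 235, 727]) open_box();
translate([369, 245, 943]) open_box_2();
translate([375, 251, 1072]) open_box_3();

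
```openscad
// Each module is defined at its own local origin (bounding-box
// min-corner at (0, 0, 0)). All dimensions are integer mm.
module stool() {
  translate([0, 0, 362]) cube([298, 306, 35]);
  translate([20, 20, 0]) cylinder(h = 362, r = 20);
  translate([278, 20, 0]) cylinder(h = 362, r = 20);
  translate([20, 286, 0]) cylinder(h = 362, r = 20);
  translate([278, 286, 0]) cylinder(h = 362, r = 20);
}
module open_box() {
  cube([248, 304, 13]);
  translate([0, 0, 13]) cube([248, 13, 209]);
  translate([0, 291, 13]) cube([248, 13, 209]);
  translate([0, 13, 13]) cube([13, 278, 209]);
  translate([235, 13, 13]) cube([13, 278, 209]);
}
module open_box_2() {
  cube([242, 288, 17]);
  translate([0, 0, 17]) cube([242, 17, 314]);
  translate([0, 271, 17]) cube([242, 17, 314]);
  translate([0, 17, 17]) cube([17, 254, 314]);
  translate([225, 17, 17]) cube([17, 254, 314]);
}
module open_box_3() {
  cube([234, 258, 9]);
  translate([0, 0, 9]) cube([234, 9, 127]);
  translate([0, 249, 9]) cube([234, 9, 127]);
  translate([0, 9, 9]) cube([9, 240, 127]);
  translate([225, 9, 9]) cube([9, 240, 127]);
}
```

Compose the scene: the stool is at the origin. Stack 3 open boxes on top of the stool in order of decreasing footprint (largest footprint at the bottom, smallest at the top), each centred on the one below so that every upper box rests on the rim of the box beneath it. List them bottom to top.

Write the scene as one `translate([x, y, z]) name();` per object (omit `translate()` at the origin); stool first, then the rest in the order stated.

stool();
translate([25, 1, 397]) open_box();
translate([28, 9, 619]) open_box_2();
translate([32, 24, 950]) open_box_3();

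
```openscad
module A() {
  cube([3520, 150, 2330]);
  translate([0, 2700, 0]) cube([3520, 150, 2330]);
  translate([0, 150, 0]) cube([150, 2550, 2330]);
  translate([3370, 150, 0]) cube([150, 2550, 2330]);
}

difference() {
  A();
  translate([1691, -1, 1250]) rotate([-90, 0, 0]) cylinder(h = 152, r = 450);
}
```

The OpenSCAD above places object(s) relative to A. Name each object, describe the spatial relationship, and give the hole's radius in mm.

The subtracted cylinder has r = 450 mm.

A is a house frame. The house frame has a circular hole through its front wall. The hole's radius is 450 mm.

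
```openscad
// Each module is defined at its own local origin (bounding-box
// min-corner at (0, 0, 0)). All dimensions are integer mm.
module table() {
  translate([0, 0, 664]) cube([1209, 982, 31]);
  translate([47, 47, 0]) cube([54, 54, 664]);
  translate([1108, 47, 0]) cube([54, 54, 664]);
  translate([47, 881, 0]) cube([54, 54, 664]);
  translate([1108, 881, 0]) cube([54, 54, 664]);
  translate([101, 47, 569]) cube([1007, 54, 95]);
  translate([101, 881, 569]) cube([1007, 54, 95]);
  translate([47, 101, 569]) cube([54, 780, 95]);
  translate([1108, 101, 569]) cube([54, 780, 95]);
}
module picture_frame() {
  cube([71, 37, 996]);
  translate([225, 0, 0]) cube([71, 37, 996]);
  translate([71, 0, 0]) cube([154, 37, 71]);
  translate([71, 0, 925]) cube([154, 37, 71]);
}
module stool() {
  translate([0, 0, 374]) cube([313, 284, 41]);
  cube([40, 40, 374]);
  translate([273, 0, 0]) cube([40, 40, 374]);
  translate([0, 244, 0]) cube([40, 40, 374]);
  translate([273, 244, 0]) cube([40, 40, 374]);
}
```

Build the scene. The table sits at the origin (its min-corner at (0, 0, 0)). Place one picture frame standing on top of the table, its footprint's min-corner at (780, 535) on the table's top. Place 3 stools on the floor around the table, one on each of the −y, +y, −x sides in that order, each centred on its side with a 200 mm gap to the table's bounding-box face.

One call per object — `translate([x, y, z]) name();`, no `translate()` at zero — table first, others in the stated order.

table();
translate([780, 535, 695]) picture_frame();
translate([448, -484, 0]) stool();
translate([448, 1182, 0]) stool();
translate([-513, 349, 0]) stool();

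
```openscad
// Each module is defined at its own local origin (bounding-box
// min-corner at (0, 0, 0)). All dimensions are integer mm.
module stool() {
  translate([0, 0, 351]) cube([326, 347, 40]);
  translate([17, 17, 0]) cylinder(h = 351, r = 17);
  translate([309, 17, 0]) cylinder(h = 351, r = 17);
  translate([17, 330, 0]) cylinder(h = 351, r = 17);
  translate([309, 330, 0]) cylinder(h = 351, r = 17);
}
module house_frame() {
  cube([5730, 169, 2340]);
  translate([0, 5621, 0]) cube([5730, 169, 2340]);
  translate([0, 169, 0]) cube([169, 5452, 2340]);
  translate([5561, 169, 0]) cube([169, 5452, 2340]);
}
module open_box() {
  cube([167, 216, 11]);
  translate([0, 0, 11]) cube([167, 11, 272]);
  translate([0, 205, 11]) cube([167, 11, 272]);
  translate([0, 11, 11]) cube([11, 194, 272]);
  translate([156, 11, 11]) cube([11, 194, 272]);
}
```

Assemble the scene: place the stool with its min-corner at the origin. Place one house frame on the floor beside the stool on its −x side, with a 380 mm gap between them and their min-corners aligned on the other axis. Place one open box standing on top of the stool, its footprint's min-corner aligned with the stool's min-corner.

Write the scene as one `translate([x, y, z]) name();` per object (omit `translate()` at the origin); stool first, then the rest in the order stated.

stool();
translate([-6110, 0, 0]) house_frame();
translate([0, 0, 391]) open_box();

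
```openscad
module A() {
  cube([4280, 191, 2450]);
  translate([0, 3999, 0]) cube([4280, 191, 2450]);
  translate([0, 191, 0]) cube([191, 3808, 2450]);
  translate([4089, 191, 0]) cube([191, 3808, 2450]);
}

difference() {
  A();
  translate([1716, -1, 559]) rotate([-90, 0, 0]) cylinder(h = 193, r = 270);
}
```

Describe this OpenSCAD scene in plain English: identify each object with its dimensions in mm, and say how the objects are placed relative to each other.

A is the wall frame of a small rectangular building: four walls, each 2450 mm tall and 191 mm thick, enclosing a footprint 4280 mm (x) by 4190 mm (y) outside-to-outside, with no floor or roof. The front and back walls (the −y and +y sides) span the full width; the two side walls fit between them.

The house frame has a circular hole of radius 270 mm through its front wall, centred at (x = 1716, z = 559).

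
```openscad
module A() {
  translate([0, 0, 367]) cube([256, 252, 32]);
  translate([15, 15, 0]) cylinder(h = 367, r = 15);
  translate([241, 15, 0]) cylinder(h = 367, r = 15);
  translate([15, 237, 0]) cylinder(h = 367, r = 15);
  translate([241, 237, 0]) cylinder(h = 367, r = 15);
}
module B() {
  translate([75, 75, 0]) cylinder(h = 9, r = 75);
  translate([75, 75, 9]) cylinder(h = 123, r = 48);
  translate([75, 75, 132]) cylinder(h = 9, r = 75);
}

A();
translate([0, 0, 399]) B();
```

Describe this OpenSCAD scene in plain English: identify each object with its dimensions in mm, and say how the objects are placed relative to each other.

A is a four-legged stool. The seat is 256×252 mm, 32 mm thick, top at z = 399 mm. It stands on four round legs, each 30 mm in diameter, from z = 0 to the seat underside, each leg's axis is inset half a diameter from the nearest pair of seat edges (so the leg's bounding box is flush with the corner).

B is a spool: two coaxial disc flanges of radius 75 mm and thickness 9 mm, joined by a core cylinder of radius 48 mm and height 123 mm. The lower flange rests on z = 0 and the three cylinders share a vertical axis.

The spool is on top of the stool.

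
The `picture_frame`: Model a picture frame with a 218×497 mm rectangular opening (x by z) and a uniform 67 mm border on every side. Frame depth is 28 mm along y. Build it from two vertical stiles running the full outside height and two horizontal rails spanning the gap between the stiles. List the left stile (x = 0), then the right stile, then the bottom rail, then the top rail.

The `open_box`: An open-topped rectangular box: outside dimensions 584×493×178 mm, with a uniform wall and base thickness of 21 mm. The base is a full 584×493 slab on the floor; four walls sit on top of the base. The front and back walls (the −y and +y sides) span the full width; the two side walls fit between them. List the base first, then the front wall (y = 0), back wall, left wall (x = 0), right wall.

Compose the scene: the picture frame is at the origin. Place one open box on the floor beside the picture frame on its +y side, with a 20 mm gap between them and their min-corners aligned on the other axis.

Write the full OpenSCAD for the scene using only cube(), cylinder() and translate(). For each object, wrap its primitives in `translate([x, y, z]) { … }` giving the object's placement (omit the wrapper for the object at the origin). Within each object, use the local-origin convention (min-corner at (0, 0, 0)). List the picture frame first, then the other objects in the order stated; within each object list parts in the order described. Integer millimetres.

cube([67, 28, 631]);
translate([285, 0, 0]) cube([67, 28, 631]);
translate([67, 0, 0]) cube([218, 28, 67]);
translate([67, 0, 564]) cube([218, 28, 67]);
translate([0, 48, 0]) {
  cube([584, 493, 21]);
  translate([0, 0, 21]) cube([584, 21, 157]);
  translate([0, 472, 21]) cube([584, 21, 157]);
  translate([0, 21, 21]) cube([21, 451, 157]);
  translate([563, 21, 21]) cube([21, 451, 157]);
}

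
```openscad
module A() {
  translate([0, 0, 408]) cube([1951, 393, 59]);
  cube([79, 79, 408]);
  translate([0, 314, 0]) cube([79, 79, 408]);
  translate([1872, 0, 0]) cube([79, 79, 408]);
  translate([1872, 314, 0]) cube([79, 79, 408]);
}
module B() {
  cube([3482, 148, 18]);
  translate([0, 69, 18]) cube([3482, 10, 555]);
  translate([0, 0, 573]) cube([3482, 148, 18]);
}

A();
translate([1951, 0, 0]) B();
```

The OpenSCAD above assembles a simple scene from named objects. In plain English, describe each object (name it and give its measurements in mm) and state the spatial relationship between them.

A is a bench: a 1951×393 mm seat slab, 59 mm thick, top at z = 467 mm, on four 79×79 mm square legs flush with the seat corners and standing on z = 0.

B is an I-beam lying along x, 3482 mm long. Overall section height 591 mm. Two flanges 148 mm wide (y) and 18 mm thick, one on the floor and one at the top; a web 10 mm thick runs between them, centred on the flange width.

The I-beam is against the bench's +x side, with their −y faces flush.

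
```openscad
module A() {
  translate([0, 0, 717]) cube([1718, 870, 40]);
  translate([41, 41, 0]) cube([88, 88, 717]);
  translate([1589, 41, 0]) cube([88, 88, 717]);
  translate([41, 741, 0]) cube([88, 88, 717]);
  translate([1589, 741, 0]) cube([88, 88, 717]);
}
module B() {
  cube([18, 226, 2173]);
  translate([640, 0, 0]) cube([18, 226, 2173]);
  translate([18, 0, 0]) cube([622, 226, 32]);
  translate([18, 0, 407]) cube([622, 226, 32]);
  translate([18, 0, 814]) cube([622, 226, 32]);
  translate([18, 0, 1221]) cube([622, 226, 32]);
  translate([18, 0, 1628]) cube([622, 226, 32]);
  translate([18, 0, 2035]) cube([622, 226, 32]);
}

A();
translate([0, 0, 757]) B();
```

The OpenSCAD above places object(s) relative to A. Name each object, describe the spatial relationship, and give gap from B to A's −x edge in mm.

A is a table. B is a bookshelf. The bookshelf is on top of the table. The gap from the bookshelf to the table's −x edge is 0 mm.

The bookshelf's min-x is at 0; the table's min-x is 0; gap = 0 mm.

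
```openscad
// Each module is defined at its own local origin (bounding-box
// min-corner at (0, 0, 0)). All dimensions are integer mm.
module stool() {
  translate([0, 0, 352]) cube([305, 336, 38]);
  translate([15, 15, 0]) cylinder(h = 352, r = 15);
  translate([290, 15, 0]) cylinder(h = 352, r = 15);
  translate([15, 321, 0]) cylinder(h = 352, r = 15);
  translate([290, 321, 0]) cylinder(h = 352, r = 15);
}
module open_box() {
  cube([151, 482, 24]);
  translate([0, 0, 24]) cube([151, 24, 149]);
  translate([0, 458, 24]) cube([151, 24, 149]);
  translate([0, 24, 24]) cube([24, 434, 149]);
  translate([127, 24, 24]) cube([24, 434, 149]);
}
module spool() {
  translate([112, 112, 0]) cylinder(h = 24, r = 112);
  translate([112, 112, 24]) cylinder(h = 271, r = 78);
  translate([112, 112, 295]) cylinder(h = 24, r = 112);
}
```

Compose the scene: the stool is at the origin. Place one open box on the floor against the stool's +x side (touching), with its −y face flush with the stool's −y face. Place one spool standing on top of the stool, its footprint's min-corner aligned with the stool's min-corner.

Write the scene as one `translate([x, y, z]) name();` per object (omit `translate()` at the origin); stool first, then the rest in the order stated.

stool();
translate([305, 0, 0]) open_box();
translate([0, 0, 390]) spool();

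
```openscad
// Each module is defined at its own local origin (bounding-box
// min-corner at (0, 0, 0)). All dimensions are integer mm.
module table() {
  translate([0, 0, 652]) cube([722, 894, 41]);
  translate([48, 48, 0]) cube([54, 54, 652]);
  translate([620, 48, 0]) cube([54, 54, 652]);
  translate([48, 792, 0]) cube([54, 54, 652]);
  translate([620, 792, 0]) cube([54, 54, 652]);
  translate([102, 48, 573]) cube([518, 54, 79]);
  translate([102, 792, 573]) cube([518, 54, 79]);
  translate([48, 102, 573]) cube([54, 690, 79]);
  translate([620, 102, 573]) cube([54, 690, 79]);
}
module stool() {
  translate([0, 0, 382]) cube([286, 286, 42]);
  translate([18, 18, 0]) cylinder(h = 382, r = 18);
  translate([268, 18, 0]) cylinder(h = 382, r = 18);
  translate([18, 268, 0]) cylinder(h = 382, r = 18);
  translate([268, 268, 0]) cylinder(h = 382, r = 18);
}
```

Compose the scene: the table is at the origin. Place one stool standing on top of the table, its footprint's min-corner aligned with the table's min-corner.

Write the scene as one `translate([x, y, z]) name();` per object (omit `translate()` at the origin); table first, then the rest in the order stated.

table();
translate([0, 0, 693]) stool();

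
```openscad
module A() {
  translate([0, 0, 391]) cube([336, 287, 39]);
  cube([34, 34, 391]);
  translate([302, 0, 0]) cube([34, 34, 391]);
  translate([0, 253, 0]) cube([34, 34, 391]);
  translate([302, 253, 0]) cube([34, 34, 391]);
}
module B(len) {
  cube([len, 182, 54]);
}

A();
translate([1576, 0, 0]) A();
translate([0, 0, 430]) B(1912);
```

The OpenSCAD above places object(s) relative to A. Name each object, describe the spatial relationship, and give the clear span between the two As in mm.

A is a stool. B is a beam. A beam spans the tops of two stools. The clear span between the two stools is 1240 mm.

Second stool starts at x = 1576; first ends at x = 336; clear span = 1576 − 336 = 1240 mm.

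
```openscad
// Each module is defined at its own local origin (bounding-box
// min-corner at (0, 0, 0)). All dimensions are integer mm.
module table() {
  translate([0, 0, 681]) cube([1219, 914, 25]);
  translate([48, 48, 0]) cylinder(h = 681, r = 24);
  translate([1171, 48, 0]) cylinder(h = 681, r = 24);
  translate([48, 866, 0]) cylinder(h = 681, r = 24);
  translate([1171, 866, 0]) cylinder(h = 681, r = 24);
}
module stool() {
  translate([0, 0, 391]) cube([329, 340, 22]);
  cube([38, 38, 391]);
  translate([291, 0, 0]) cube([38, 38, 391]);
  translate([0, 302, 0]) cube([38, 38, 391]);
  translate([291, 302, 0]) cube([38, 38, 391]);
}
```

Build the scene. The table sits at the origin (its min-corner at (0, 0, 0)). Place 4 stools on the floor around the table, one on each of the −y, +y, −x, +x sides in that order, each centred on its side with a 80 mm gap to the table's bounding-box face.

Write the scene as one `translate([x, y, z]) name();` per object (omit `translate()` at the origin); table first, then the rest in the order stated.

table();
translate([445, -420, 0]) stool();
translate([445, 994, 0]) stool();
translate([-409, 287, 0]) stool();
translate([1299, 287, 0]) stool();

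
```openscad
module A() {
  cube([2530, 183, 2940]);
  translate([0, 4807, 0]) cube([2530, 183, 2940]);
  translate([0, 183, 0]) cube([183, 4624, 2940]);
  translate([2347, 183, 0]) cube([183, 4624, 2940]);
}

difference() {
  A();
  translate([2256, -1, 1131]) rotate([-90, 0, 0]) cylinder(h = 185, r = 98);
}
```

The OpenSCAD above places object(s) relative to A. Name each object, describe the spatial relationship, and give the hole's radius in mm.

The subtracted cylinder has r = 98 mm.

A is a house frame. The house frame has a circular hole through its front wall. The hole's radius is 98 mm.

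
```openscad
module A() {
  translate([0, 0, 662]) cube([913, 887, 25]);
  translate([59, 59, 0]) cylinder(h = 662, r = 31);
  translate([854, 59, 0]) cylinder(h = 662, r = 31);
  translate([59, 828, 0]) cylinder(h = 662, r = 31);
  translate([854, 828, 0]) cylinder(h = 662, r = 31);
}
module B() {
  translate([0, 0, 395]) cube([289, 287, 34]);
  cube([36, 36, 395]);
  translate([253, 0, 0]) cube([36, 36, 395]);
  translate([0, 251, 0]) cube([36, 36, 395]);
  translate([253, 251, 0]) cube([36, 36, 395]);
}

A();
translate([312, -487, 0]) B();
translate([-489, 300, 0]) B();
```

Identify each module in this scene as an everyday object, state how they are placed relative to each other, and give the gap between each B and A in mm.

Each stool's nearest face is 200 mm from the table's bounding box.

A is a table. B is a stool. Two stools sit around the table at the −y, −x sides. The gap between each stool and the table is 200 mm.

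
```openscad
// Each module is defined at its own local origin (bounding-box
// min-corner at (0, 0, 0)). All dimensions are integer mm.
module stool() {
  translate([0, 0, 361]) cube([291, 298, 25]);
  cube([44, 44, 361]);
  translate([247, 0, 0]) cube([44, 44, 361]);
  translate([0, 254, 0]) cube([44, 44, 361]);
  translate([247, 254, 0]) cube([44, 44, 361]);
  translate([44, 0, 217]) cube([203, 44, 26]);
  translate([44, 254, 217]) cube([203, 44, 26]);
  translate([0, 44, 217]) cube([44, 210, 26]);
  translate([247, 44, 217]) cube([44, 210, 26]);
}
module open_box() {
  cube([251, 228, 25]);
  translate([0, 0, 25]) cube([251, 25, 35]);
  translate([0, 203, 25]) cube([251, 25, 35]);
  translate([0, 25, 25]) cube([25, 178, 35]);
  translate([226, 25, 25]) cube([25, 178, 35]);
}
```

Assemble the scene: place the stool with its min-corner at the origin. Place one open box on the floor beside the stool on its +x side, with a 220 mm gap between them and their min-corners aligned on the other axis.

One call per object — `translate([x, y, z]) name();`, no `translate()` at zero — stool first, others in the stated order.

stool();
translate([511, 0, 0]) open_box();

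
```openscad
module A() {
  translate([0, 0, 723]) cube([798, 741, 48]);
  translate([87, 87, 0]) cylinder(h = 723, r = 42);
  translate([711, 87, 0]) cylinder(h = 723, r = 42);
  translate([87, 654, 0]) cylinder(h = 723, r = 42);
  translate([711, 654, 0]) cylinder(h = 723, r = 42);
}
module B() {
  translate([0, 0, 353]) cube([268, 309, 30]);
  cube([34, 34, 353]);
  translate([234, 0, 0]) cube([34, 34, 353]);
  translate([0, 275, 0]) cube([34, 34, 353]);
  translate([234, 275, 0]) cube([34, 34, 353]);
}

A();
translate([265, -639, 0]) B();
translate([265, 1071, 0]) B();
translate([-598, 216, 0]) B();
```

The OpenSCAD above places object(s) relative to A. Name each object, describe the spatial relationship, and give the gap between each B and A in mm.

Each stool's nearest face is 330 mm from the table's bounding box.

A is a table. B is a stool. Three stools sit around the table at the −y, +y, −x sides. The gap between each stool and the table is 330 mm.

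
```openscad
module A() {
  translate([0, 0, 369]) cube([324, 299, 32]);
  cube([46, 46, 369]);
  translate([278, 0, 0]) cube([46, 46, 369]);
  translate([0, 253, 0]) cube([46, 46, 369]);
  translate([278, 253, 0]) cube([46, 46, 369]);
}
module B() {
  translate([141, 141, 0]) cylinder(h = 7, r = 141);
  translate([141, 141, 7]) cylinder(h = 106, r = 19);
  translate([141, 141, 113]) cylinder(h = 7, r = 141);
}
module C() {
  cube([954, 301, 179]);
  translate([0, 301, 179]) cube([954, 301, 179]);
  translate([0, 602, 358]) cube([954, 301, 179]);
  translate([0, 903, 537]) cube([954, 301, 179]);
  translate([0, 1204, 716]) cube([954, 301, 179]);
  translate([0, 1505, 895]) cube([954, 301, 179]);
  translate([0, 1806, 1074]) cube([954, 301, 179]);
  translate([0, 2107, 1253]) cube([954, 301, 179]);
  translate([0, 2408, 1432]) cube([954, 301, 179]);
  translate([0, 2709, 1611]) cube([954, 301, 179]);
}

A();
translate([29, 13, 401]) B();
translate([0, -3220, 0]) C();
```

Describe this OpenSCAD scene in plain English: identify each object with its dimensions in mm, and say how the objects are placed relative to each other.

A is a four-legged stool. The seat is 324×299 mm, 32 mm thick, top at z = 401 mm. It stands on four square legs, each 46×46 mm in cross-section, from z = 0 to the seat underside, each flush with a corner of the seat.

B is a spool: two coaxial disc flanges of radius 141 mm and thickness 7 mm, joined by a core cylinder of radius 19 mm and height 106 mm. The lower flange rests on z = 0 and the three cylinders share a vertical axis.

C is a straight staircase of 10 solid steps. Each step is 954 mm wide (x), 301 mm deep (y, the going) and 179 mm tall (the rise). The first step rests on the floor; each subsequent step sits one going further in +y and one rise higher in +z, directly behind and above the previous step with no overlap.

The spool is on top of the stool. The staircase is on the floor beside the stool on its −y side.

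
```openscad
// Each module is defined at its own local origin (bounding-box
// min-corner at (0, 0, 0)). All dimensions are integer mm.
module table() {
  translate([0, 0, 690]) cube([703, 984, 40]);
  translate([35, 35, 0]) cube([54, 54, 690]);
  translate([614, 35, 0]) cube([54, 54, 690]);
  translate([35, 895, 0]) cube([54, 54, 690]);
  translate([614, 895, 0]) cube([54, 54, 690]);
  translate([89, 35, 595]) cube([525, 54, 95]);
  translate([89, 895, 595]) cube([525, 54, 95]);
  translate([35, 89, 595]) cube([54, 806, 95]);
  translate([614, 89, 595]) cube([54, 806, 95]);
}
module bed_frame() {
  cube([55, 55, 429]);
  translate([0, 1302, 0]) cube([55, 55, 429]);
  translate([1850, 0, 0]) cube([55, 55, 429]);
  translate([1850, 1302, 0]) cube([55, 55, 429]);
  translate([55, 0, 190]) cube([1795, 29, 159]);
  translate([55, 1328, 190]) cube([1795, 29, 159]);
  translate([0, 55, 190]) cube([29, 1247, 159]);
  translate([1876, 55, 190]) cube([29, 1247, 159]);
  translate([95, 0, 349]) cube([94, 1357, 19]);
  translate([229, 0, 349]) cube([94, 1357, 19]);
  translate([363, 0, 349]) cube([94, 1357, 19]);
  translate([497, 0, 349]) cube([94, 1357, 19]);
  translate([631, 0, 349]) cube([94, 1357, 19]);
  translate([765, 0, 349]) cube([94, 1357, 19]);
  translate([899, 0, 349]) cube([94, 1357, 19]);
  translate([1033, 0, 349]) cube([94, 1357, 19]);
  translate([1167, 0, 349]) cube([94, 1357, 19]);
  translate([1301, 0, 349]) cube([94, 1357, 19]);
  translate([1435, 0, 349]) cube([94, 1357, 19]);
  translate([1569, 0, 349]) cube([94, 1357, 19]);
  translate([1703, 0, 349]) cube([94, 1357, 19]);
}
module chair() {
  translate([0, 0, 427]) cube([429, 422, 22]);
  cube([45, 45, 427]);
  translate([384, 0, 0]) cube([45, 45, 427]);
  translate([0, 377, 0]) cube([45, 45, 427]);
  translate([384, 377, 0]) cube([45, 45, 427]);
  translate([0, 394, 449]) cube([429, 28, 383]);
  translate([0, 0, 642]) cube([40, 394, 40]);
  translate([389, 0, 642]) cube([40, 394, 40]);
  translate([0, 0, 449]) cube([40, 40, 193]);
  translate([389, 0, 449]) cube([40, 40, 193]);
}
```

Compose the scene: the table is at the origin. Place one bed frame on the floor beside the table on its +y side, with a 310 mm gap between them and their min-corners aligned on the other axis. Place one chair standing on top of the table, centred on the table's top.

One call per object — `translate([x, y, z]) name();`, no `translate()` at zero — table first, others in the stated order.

table();
translate([0, 1294, 0]) bed_frame();
translate([137, 281, 730]) chair();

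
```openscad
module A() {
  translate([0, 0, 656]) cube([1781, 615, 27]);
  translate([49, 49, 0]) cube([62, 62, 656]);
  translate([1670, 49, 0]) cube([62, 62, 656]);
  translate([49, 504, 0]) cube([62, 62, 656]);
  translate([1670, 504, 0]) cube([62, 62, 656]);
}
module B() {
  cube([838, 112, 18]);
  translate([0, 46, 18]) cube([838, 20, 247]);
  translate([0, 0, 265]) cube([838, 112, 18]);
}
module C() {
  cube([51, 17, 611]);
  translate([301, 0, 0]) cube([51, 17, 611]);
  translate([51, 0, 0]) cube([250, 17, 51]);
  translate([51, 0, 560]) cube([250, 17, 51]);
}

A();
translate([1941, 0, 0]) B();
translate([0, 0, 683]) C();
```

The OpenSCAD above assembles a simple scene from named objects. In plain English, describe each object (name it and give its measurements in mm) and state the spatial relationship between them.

A is a table with a 1781×615 mm rectangular top, 27 mm thick, top surface at z = 683 mm, supported by four 62×62 mm square legs, each inset 49 mm from the nearest pair of top edges, running from the floor.

B is an I-beam lying along x, 838 mm long. Overall section height 283 mm. Two flanges 112 mm wide (y) and 18 mm thick, one on the floor and one at the top; a web 20 mm thick runs between them, centred on the flange width.

C is a rectangular picture frame lying in the x–z plane (depth along y). The opening is 250 mm wide (x) by 509 mm tall (z), surrounded by a border 51 mm wide on all four sides. The frame is 17 mm deep and is made of two full-height vertical stiles with two horizontal rails fitted between them.

The I-beam is on the floor beside the table on its +x side. The picture frame is on top of the table.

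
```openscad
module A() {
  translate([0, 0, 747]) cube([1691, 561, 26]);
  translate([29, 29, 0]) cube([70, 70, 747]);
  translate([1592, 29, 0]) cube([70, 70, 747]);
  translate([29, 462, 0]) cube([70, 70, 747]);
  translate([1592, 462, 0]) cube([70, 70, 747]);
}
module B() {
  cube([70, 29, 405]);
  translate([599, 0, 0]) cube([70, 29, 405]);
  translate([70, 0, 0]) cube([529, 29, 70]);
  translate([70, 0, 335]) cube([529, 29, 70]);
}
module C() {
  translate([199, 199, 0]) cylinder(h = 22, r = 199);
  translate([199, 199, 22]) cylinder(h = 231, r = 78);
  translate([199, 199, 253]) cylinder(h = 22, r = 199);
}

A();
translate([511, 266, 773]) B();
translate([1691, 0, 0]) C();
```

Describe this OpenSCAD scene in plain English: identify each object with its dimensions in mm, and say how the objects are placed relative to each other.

A is a table with a 1691×561 mm rectangular top, 26 mm thick, top surface at z = 773 mm, supported by four 70×70 mm square legs, each inset 29 mm from the nearest pair of top edges, running from the floor.

B is a rectangular picture frame lying in the x–z plane (depth along y). The opening is 529 mm wide (x) by 265 mm tall (z), surrounded by a border 70 mm wide on all four sides. The frame is 29 mm deep and is made of two full-height vertical stiles with two horizontal rails fitted between them.

C is a spool: two coaxial disc flanges of radius 199 mm and thickness 22 mm, joined by a core cylinder of radius 78 mm and height 231 mm. The lower flange rests on z = 0 and the three cylinders share a vertical axis.

The picture frame is on top of the table, centred. The spool is against the table's +x side, with their −y faces flush.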